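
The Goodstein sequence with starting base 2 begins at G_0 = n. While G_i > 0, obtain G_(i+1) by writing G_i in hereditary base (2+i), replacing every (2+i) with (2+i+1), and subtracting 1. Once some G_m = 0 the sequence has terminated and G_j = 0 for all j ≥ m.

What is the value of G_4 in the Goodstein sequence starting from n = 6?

G_0=6  [base 2] 2^2 + 2  →[2↦3]→  3^3 + 3 = 30  −1 ⇒ G_1=29
G_1=29  [base 3] 3^3 + 2  →[3↦4]→  4^4 + 2 = 258  −1 ⇒ G_2=257
G_2=257  [base 4] 4^4 + 1  →[4↦5]→  5^5 + 1 = 3126  −1 ⇒ G_3=3125
G_3=3125  [base 5] 5^5  →[5↦6]→  6^6 = 46656  −1 ⇒ G_4=46655

46655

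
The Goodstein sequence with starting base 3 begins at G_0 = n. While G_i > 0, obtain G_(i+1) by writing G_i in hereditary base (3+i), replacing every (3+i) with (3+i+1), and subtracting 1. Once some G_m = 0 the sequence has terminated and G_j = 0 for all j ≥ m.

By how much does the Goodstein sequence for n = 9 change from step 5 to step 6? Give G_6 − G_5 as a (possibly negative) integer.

1

i=0: 9 = 3^2 (b=3); 3→4: 4^2 = 16; 16−1 = 15
i=1: 15 = 3·4 + 3 (b=4); 4→5: 3·5 + 3 = 18; 18−1 = 17
i=2: 17 = 3·5 + 2 (b=5); 5→6: 3·6 + 2 = 20; 20−1 = 19
i=3: 19 = 3·6 + 1 (b=6); 6→7: 3·7 + 1 = 22; 22−1 = 21
i=4: 21 = 3·7 (b=7); 7→8: 3·8 = 24; 24−1 = 23
i=5: 23 = 2·8 + 7 (b=8); 8→9: 2·9 + 7 = 25; 25−1 = 24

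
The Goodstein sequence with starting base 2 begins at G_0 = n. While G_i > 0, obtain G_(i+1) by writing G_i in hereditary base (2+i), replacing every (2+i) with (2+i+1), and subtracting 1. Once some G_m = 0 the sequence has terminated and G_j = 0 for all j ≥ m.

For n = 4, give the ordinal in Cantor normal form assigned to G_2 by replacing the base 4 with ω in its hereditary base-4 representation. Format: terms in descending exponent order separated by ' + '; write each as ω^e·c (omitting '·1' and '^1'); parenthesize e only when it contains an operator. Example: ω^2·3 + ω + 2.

(0) 4|_2 = 2^2 ↦ 3^3|_3 = 27 ⇒ 26
(1) 26|_3 = 2·3^2 + 2·3 + 2 ↦ 2·4^2 + 2·4 + 2|_4 = 42 ⇒ 41
(2) 41|_4 = 2·4^2 + 2·4 + 1 ↦ 2·5^2 + 2·5 + 1|_5 = 61 ⇒ 60

ω^2·2 + ω·2 + 1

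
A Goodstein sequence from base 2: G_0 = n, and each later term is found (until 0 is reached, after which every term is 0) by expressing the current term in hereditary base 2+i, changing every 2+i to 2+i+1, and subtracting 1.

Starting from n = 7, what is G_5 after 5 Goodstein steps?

823543

i=0: 7 = 2^2 + 2 + 1 (b=2); 2→3: 3^3 + 3 + 1 = 31; 31−1 = 30
i=1: 30 = 3^3 + 3 (b=3); 3→4: 4^4 + 4 = 260; 260−1 = 259
i=2: 259 = 4^4 + 3 (b=4); 4→5: 5^5 + 3 = 3128; 3128−1 = 3127
i=3: 3127 = 5^5 + 2 (b=5); 5→6: 6^6 + 2 = 46658; 46658−1 = 46657
i=4: 46657 = 6^6 + 1 (b=6); 6→7: 7^7 + 1 = 823544; 823544−1 = 823543
i=5: 823543 = 7^7 (b=7); 7→8: 8^8 = 16777216; 16777216−1 = 16777215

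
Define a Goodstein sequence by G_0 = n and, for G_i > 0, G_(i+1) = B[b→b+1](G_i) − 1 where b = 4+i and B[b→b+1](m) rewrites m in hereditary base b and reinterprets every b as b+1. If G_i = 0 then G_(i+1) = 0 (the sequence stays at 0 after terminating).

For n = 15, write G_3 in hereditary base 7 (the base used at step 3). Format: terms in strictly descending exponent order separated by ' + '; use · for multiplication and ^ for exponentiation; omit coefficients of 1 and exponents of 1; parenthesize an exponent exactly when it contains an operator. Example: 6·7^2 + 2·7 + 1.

i=0: 15 = 3·4 + 3 (b=4); 4→5: 3·5 + 3 = 18; 18−1 = 17
i=1: 17 = 3·5 + 2 (b=5); 5→6: 3·6 + 2 = 20; 20−1 = 19
i=2: 19 = 3·6 + 1 (b=6); 6→7: 3·7 + 1 = 22; 22−1 = 21
i=3: 21 = 3·7 (b=7); 7→8: 3·8 = 24; 24−1 = 23

3·7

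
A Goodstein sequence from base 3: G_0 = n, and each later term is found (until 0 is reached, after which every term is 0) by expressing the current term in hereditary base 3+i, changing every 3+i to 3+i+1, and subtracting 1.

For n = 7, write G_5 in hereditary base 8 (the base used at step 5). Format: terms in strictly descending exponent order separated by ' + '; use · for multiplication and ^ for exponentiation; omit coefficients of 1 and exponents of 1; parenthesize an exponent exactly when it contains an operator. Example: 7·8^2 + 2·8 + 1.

[0] 7 ≡ 2·3 + 1 (base 3). Lift 4: 9. −1: 8.
[1] 8 ≡ 2·4 (base 4). Lift 5: 10. −1: 9.
[2] 9 ≡ 5 + 4 (base 5). Lift 6: 10. −1: 9.
[3] 9 ≡ 6 + 3 (base 6). Lift 7: 10. −1: 9.
[4] 9 ≡ 7 + 2 (base 7). Lift 8: 10. −1: 9.
[5] 9 ≡ 8 + 1 (base 8). Lift 9: 10. −1: 9.

8 + 1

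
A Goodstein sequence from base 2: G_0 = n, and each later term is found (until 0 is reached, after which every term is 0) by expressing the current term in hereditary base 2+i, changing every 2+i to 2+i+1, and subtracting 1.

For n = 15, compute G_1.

111

i=0: 15 = 2^(2 + 1) + 2^2 + 2 + 1 (b=2); 2→3: 3^(3 + 1) + 3^3 + 3 + 1 = 112; 112−1 = 111
i=1: 111 = 3^(3 + 1) + 3^3 + 3 (b=3); 3→4: 4^(4 + 1) + 4^4 + 4 = 1284; 1284−1 = 1283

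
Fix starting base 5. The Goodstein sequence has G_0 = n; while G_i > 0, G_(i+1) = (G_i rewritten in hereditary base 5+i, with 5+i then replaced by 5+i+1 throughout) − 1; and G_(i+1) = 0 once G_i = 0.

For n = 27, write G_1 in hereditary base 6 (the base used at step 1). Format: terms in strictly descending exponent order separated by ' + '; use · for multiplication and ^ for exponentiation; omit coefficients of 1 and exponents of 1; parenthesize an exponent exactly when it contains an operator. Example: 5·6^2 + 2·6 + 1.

G_0 = 27. HB_5(27) = 5^2 + 2. Bump = 38. G_1 = 37.
G_1 = 37. HB_6(37) = 6^2 + 1. Bump = 50. G_2 = 49.

6^2 + 1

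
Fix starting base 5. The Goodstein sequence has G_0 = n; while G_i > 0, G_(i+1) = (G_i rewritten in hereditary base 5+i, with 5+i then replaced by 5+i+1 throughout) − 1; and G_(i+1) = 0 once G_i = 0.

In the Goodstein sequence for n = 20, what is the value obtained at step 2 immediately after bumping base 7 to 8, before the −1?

28

20 —HB5→ 4·5 —bump→ 4·6 = 24 —(−1)→ 23
23 —HB6→ 3·6 + 5 —bump→ 3·7 + 5 = 26 —(−1)→ 25
25 —HB7→ 3·7 + 4 —bump→ 3·8 + 4 = 28 —(−1)→ 27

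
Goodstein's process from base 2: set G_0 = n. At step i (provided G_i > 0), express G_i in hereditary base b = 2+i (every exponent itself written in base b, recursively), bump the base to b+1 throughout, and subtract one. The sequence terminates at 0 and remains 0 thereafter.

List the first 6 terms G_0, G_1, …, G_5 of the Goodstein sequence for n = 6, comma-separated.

i=0: 6 = 2^2 + 2 (b=2); 2→3: 3^3 + 3 = 30; 30−1 = 29
i=1: 29 = 3^3 + 2 (b=3); 3→4: 4^4 + 2 = 258; 258−1 = 257
i=2: 257 = 4^4 + 1 (b=4); 4→5: 5^5 + 1 = 3126; 3126−1 = 3125
i=3: 3125 = 5^5 (b=5); 5→6: 6^6 = 46656; 46656−1 = 46655
i=4: 46655 = 5·6^5 + 5·6^4 + 5·6^3 + 5·6^2 + 5·6 + 5 (b=6); 6→7: 5·7^5 + 5·7^4 + 5·7^3 + 5·7^2 + 5·7 + 5 = 98040; 98040−1 = 98039

6, 29, 257, 3125, 46655, 98039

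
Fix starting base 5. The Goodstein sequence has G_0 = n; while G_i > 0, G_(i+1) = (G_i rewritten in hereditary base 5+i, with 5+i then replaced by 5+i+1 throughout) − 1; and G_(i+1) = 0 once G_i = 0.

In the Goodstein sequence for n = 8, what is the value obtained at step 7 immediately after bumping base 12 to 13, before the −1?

base 5: 8 = 5 + 3; at 6: 6 + 3 = 9; next = 8
base 6: 8 = 6 + 2; at 7: 7 + 2 = 9; next = 8
base 7: 8 = 7 + 1; at 8: 8 + 1 = 9; next = 8
base 8: 8 = 8; at 9: 9 = 9; next = 8
base 9: 8 = 8; at 10: 8 = 8; next = 7
base 10: 7 = 7; at 11: 7 = 7; next = 6
base 11: 6 = 6; at 12: 6 = 6; next = 5

5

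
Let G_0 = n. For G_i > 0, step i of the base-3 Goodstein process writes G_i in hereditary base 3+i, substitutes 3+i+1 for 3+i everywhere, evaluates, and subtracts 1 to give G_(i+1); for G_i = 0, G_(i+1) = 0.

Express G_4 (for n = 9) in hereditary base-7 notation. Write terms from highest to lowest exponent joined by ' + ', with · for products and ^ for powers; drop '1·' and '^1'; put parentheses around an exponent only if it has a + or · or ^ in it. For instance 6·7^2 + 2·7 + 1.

9 —HB3→ 3^2 —bump→ 4^2 = 16 —(−1)→ 15
15 —HB4→ 3·4 + 3 —bump→ 3·5 + 3 = 18 —(−1)→ 17
17 —HB5→ 3·5 + 2 —bump→ 3·6 + 2 = 20 —(−1)→ 19
19 —HB6→ 3·6 + 1 —bump→ 3·7 + 1 = 22 —(−1)→ 21
21 —HB7→ 3·7 —bump→ 3·8 = 24 —(−1)→ 23

3·7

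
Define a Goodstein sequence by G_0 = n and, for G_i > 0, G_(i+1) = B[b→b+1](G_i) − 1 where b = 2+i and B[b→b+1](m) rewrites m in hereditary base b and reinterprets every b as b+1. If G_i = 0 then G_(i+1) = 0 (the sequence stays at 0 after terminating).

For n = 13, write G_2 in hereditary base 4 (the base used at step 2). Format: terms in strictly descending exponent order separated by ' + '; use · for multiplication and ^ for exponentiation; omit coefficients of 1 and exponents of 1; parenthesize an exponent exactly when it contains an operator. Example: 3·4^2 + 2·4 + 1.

4^(4 + 1) + 3·4^3 + 3·4^2 + 3·4 + 3

i=0: 13 = 2^(2 + 1) + 2^2 + 1 (b=2); 2→3: 3^(3 + 1) + 3^3 + 1 = 109; 109−1 = 108
i=1: 108 = 3^(3 + 1) + 3^3 (b=3); 3→4: 4^(4 + 1) + 4^4 = 1280; 1280−1 = 1279
i=2: 1279 = 4^(4 + 1) + 3·4^3 + 3·4^2 + 3·4 + 3 (b=4); 4→5: 5^(5 + 1) + 3·5^3 + 3·5^2 + 3·5 + 3 = 16093; 16093−1 = 16092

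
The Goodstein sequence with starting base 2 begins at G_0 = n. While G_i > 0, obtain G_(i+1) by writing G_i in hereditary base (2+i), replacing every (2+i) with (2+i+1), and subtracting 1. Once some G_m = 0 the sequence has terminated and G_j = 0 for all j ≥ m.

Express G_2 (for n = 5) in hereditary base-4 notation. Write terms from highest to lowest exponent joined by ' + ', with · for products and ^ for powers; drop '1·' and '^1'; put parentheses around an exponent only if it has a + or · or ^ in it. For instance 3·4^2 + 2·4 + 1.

step 0: 5 = 2^2 + 1; sub 3 for 2: 3^3 + 1; = 28; G_1 = 28−1 = 27
step 1: 27 = 3^3; sub 4 for 3: 4^4; = 256; G_2 = 256−1 = 255
step 2: 255 = 3·4^3 + 3·4^2 + 3·4 + 3; sub 5 for 4: 3·5^3 + 3·5^2 + 3·5 + 3; = 468; G_3 = 468−1 = 467

3·4^3 + 3·4^2 + 3·4 + 3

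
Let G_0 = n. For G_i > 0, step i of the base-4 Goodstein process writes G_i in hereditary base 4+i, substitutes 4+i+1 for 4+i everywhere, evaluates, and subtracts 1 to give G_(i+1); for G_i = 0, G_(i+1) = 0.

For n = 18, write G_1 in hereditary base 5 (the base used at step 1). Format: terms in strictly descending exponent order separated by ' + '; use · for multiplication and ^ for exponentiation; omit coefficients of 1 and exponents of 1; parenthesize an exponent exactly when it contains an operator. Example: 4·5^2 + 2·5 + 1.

5^2 + 1

18 —HB4→ 4^2 + 2 —bump→ 5^2 + 2 = 27 —(−1)→ 26
26 —HB5→ 5^2 + 1 —bump→ 6^2 + 1 = 37 —(−1)→ 36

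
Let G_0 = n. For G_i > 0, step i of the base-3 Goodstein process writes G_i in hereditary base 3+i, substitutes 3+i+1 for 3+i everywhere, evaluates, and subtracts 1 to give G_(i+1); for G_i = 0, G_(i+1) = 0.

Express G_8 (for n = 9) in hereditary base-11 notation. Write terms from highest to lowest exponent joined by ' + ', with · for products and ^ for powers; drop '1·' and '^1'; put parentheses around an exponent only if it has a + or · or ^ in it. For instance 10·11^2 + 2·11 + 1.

2·11 + 4

step 0: 9 = 3^2; sub 4 for 3: 4^2; = 16; G_1 = 16−1 = 15
step 1: 15 = 3·4 + 3; sub 5 for 4: 3·5 + 3; = 18; G_2 = 18−1 = 17
step 2: 17 = 3·5 + 2; sub 6 for 5: 3·6 + 2; = 20; G_3 = 20−1 = 19
step 3: 19 = 3·6 + 1; sub 7 for 6: 3·7 + 1; = 22; G_4 = 22−1 = 21
step 4: 21 = 3·7; sub 8 for 7: 3·8; = 24; G_5 = 24−1 = 23
step 5: 23 = 2·8 + 7; sub 9 for 8: 2·9 + 7; = 25; G_6 = 25−1 = 24
step 6: 24 = 2·9 + 6; sub 10 for 9: 2·10 + 6; = 26; G_7 = 26−1 = 25
step 7: 25 = 2·10 + 5; sub 11 for 10: 2·11 + 5; = 27; G_8 = 27−1 = 26
step 8: 26 = 2·11 + 4; sub 12 for 11: 2·12 + 4; = 28; G_9 = 28−1 = 27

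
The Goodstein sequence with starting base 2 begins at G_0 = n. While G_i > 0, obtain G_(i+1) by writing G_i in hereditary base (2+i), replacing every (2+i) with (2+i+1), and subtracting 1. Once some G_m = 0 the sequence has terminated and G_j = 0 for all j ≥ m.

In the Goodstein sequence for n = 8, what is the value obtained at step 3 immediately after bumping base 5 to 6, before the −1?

i=0: 8 = 2^(2 + 1) (b=2); 2→3: 3^(3 + 1) = 81; 81−1 = 80
i=1: 80 = 2·3^3 + 2·3^2 + 2·3 + 2 (b=3); 3→4: 2·4^4 + 2·4^2 + 2·4 + 2 = 554; 554−1 = 553
i=2: 553 = 2·4^4 + 2·4^2 + 2·4 + 1 (b=4); 4→5: 2·5^5 + 2·5^2 + 2·5 + 1 = 6311; 6311−1 = 6310
i=3: 6310 = 2·5^5 + 2·5^2 + 2·5 (b=5); 5→6: 2·6^6 + 2·6^2 + 2·6 = 93396; 93396−1 = 93395

93396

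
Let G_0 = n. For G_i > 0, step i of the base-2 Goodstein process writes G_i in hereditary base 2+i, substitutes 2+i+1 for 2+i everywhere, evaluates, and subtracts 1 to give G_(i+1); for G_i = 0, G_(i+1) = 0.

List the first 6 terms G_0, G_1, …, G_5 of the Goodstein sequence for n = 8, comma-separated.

8, 80, 553, 6310, 93395, 1647195

i=0: 8 = 2^(2 + 1) (b=2); 2→3: 3^(3 + 1) = 81; 81−1 = 80
i=1: 80 = 2·3^3 + 2·3^2 + 2·3 + 2 (b=3); 3→4: 2·4^4 + 2·4^2 + 2·4 + 2 = 554; 554−1 = 553
i=2: 553 = 2·4^4 + 2·4^2 + 2·4 + 1 (b=4); 4→5: 2·5^5 + 2·5^2 + 2·5 + 1 = 6311; 6311−1 = 6310
i=3: 6310 = 2·5^5 + 2·5^2 + 2·5 (b=5); 5→6: 2·6^6 + 2·6^2 + 2·6 = 93396; 93396−1 = 93395
i=4: 93395 = 2·6^6 + 2·6^2 + 6 + 5 (b=6); 6→7: 2·7^7 + 2·7^2 + 7 + 5 = 1647196; 1647196−1 = 1647195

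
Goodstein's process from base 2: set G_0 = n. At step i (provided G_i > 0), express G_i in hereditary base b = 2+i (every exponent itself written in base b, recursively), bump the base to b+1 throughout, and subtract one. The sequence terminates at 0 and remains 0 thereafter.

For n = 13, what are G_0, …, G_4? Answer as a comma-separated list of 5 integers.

base 2: 13 = 2^(2 + 1) + 2^2 + 1; at 3: 3^(3 + 1) + 3^3 + 1 = 109; next = 108
base 3: 108 = 3^(3 + 1) + 3^3; at 4: 4^(4 + 1) + 4^4 = 1280; next = 1279
base 4: 1279 = 4^(4 + 1) + 3·4^3 + 3·4^2 + 3·4 + 3; at 5: 5^(5 + 1) + 3·5^3 + 3·5^2 + 3·5 + 3 = 16093; next = 16092
base 5: 16092 = 5^(5 + 1) + 3·5^3 + 3·5^2 + 3·5 + 2; at 6: 6^(6 + 1) + 3·6^3 + 3·6^2 + 3·6 + 2 = 280712; next = 280711

13, 108, 1279, 16092, 280711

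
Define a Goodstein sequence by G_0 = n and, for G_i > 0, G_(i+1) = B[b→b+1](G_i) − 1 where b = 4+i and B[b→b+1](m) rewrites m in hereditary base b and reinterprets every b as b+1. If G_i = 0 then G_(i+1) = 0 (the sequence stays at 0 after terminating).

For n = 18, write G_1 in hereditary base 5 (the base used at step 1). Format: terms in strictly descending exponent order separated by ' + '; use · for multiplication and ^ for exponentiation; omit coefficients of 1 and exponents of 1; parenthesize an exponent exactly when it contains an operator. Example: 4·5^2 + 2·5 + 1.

base 4: 18 = 4^2 + 2; at 5: 5^2 + 2 = 27; next = 26
base 5: 26 = 5^2 + 1; at 6: 6^2 + 1 = 37; next = 36

5^2 + 1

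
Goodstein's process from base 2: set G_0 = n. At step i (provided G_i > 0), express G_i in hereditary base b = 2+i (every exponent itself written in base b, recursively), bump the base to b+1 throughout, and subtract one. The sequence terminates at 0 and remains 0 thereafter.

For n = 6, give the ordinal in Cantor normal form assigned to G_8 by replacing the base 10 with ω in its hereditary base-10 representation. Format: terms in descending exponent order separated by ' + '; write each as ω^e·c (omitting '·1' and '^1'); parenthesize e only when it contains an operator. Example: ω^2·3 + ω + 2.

ω^5·5 + ω^4·5 + ω^3·5 + ω^2·5 + ω·5 + 1

(0) 6|_2 = 2^2 + 2 ↦ 3^3 + 3|_3 = 30 ⇒ 29
(1) 29|_3 = 3^3 + 2 ↦ 4^4 + 2|_4 = 258 ⇒ 257
(2) 257|_4 = 4^4 + 1 ↦ 5^5 + 1|_5 = 3126 ⇒ 3125
(3) 3125|_5 = 5^5 ↦ 6^6|_6 = 46656 ⇒ 46655
(4) 46655|_6 = 5·6^5 + 5·6^4 + 5·6^3 + 5·6^2 + 5·6 + 5 ↦ 5·7^5 + 5·7^4 + 5·7^3 + 5·7^2 + 5·7 + 5|_7 = 98040 ⇒ 98039
(5) 98039|_7 = 5·7^5 + 5·7^4 + 5·7^3 + 5·7^2 + 5·7 + 4 ↦ 5·8^5 + 5·8^4 + 5·8^3 + 5·8^2 + 5·8 + 4|_8 = 187244 ⇒ 187243
(6) 187243|_8 = 5·8^5 + 5·8^4 + 5·8^3 + 5·8^2 + 5·8 + 3 ↦ 5·9^5 + 5·9^4 + 5·9^3 + 5·9^2 + 5·9 + 3|_9 = 332148 ⇒ 332147
(7) 332147|_9 = 5·9^5 + 5·9^4 + 5·9^3 + 5·9^2 + 5·9 + 2 ↦ 5·10^5 + 5·10^4 + 5·10^3 + 5·10^2 + 5·10 + 2|_10 = 555552 ⇒ 555551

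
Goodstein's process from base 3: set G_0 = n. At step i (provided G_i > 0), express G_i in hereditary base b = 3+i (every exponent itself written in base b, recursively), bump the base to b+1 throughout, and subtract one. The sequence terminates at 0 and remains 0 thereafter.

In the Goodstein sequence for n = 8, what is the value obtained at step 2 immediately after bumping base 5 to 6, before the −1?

12

G_0 = 8. HB_3(8) = 2·3 + 2. Bump = 10. G_1 = 9.
G_1 = 9. HB_4(9) = 2·4 + 1. Bump = 11. G_2 = 10.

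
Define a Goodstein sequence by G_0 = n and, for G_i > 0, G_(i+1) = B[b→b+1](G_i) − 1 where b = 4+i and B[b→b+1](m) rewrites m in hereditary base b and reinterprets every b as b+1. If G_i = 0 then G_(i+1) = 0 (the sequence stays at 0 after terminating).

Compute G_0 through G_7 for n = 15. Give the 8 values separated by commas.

15, 17, 19, 21, 23, 24, 25, 26

[0] 15 ≡ 3·4 + 3 (base 4). Lift 5: 18. −1: 17.
[1] 17 ≡ 3·5 + 2 (base 5). Lift 6: 20. −1: 19.
[2] 19 ≡ 3·6 + 1 (base 6). Lift 7: 22. −1: 21.
[3] 21 ≡ 3·7 (base 7). Lift 8: 24. −1: 23.
[4] 23 ≡ 2·8 + 7 (base 8). Lift 9: 25. −1: 24.
[5] 24 ≡ 2·9 + 6 (base 9). Lift 10: 26. −1: 25.
[6] 25 ≡ 2·10 + 5 (base 10). Lift 11: 27. −1: 26.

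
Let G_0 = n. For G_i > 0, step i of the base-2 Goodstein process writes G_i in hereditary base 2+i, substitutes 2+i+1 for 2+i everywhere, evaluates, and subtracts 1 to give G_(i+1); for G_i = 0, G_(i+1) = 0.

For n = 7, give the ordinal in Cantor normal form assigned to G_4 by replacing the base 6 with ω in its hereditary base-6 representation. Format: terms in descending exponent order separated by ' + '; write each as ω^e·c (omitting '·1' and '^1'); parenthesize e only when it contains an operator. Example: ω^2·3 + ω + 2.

ω^ω + 1

G_0=7  [base 2] 2^2 + 2 + 1  →[2↦3]→  3^3 + 3 + 1 = 31  −1 ⇒ G_1=30
G_1=30  [base 3] 3^3 + 3  →[3↦4]→  4^4 + 4 = 260  −1 ⇒ G_2=259
G_2=259  [base 4] 4^4 + 3  →[4↦5]→  5^5 + 3 = 3128  −1 ⇒ G_3=3127
G_3=3127  [base 5] 5^5 + 2  →[5↦6]→  6^6 + 2 = 46658  −1 ⇒ G_4=46657
G_4=46657  [base 6] 6^6 + 1  →[6↦7]→  7^7 + 1 = 823544  −1 ⇒ G_5=823543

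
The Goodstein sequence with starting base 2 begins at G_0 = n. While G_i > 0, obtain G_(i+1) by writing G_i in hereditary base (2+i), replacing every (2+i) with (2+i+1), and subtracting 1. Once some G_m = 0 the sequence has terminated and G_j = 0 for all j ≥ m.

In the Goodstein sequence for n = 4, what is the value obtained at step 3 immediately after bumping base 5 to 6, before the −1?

84

G_0=4  [base 2] 2^2  →[2↦3]→  3^3 = 27  −1 ⇒ G_1=26
G_1=26  [base 3] 2·3^2 + 2·3 + 2  →[3↦4]→  2·4^2 + 2·4 + 2 = 42  −1 ⇒ G_2=41
G_2=41  [base 4] 2·4^2 + 2·4 + 1  →[4↦5]→  2·5^2 + 2·5 + 1 = 61  −1 ⇒ G_3=60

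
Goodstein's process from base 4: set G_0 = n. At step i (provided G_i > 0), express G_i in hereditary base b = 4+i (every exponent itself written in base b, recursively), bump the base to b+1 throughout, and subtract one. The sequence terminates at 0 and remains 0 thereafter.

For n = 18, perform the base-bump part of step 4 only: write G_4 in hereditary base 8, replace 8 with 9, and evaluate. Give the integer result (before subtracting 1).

18 —HB4→ 4^2 + 2 —bump→ 5^2 + 2 = 27 —(−1)→ 26
26 —HB5→ 5^2 + 1 —bump→ 6^2 + 1 = 37 —(−1)→ 36
36 —HB6→ 6^2 —bump→ 7^2 = 49 —(−1)→ 48
48 —HB7→ 6·7 + 6 —bump→ 6·8 + 6 = 54 —(−1)→ 53
53 —HB8→ 6·8 + 5 —bump→ 6·9 + 5 = 59 —(−1)→ 58

59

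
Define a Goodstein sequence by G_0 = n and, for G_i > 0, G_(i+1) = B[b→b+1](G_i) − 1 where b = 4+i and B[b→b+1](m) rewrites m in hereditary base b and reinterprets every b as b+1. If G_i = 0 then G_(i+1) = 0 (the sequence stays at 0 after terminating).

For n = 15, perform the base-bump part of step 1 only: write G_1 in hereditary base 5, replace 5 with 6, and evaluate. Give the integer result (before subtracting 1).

base 4: 15 = 3·4 + 3; at 5: 3·5 + 3 = 18; next = 17
base 5: 17 = 3·5 + 2; at 6: 3·6 + 2 = 20; next = 19

20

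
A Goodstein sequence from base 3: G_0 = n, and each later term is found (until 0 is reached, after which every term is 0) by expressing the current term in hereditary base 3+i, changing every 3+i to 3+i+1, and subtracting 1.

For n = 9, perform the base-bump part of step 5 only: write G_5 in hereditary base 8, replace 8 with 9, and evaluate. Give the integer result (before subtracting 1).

25

G_0=9  [base 3] 3^2  →[3↦4]→  4^2 = 16  −1 ⇒ G_1=15
G_1=15  [base 4] 3·4 + 3  →[4↦5]→  3·5 + 3 = 18  −1 ⇒ G_2=17
G_2=17  [base 5] 3·5 + 2  →[5↦6]→  3·6 + 2 = 20  −1 ⇒ G_3=19
G_3=19  [base 6] 3·6 + 1  →[6↦7]→  3·7 + 1 = 22  −1 ⇒ G_4=21
G_4=21  [base 7] 3·7  →[7↦8]→  3·8 = 24  −1 ⇒ G_5=23
G_5=23  [base 8] 2·8 + 7  →[8↦9]→  2·9 + 7 = 25  −1 ⇒ G_6=24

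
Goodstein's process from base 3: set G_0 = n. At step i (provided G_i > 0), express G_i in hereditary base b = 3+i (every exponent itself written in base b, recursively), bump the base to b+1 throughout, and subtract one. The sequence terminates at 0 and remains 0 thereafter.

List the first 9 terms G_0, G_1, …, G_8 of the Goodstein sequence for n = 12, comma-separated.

12, 19, 27, 37, 49, 63, 69, 75, 81

i=0: 12 = 3^2 + 3 (b=3); 3→4: 4^2 + 4 = 20; 20−1 = 19
i=1: 19 = 4^2 + 3 (b=4); 4→5: 5^2 + 3 = 28; 28−1 = 27
i=2: 27 = 5^2 + 2 (b=5); 5→6: 6^2 + 2 = 38; 38−1 = 37
i=3: 37 = 6^2 + 1 (b=6); 6→7: 7^2 + 1 = 50; 50−1 = 49
i=4: 49 = 7^2 (b=7); 7→8: 8^2 = 64; 64−1 = 63
i=5: 63 = 7·8 + 7 (b=8); 8→9: 7·9 + 7 = 70; 70−1 = 69
i=6: 69 = 7·9 + 6 (b=9); 9→10: 7·10 + 6 = 76; 76−1 = 75
i=7: 75 = 7·10 + 5 (b=10); 10→11: 7·11 + 5 = 82; 82−1 = 81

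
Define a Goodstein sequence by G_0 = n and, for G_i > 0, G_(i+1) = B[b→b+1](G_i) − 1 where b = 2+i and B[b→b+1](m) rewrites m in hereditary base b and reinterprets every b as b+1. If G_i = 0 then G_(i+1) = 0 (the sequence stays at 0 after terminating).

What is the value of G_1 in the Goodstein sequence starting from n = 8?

i=0: 8 = 2^(2 + 1) (b=2); 2→3: 3^(3 + 1) = 81; 81−1 = 80
i=1: 80 = 2·3^3 + 2·3^2 + 2·3 + 2 (b=3); 3→4: 2·4^4 + 2·4^2 + 2·4 + 2 = 554; 554−1 = 553

80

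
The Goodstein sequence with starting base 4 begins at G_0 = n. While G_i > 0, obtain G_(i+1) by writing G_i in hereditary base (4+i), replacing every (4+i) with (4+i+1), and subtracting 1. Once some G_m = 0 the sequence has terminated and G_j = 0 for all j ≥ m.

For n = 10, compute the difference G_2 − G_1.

(0) 10|_4 = 2·4 + 2 ↦ 2·5 + 2|_5 = 12 ⇒ 11
(1) 11|_5 = 2·5 + 1 ↦ 2·6 + 1|_6 = 13 ⇒ 12

1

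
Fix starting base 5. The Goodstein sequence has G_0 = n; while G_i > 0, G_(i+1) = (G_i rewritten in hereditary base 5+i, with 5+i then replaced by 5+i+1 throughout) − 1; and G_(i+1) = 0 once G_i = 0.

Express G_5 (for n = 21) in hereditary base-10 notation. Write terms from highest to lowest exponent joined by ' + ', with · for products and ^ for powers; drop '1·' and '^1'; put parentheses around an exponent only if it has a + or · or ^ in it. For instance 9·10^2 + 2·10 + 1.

3·10 + 3

i=0: 21 = 4·5 + 1 (b=5); 5→6: 4·6 + 1 = 25; 25−1 = 24
i=1: 24 = 4·6 (b=6); 6→7: 4·7 = 28; 28−1 = 27
i=2: 27 = 3·7 + 6 (b=7); 7→8: 3·8 + 6 = 30; 30−1 = 29
i=3: 29 = 3·8 + 5 (b=8); 8→9: 3·9 + 5 = 32; 32−1 = 31
i=4: 31 = 3·9 + 4 (b=9); 9→10: 3·10 + 4 = 34; 34−1 = 33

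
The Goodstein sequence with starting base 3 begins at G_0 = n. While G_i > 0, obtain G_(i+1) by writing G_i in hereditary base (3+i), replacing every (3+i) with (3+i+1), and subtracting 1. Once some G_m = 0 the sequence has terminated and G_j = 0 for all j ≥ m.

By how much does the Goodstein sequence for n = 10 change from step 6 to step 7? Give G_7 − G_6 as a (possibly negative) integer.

base 3: 10 = 3^2 + 1; at 4: 4^2 + 1 = 17; next = 16
base 4: 16 = 4^2; at 5: 5^2 = 25; next = 24
base 5: 24 = 4·5 + 4; at 6: 4·6 + 4 = 28; next = 27
base 6: 27 = 4·6 + 3; at 7: 4·7 + 3 = 31; next = 30
base 7: 30 = 4·7 + 2; at 8: 4·8 + 2 = 34; next = 33
base 8: 33 = 4·8 + 1; at 9: 4·9 + 1 = 37; next = 36
base 9: 36 = 4·9; at 10: 4·10 = 40; next = 39

3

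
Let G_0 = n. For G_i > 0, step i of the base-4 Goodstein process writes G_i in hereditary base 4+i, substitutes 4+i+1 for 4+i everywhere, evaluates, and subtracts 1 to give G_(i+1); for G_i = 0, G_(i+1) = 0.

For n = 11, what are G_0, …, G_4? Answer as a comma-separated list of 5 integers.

11, 12, 13, 14, 15

base 4: 11 = 2·4 + 3; at 5: 2·5 + 3 = 13; next = 12
base 5: 12 = 2·5 + 2; at 6: 2·6 + 2 = 14; next = 13
base 6: 13 = 2·6 + 1; at 7: 2·7 + 1 = 15; next = 14
base 7: 14 = 2·7; at 8: 2·8 = 16; next = 15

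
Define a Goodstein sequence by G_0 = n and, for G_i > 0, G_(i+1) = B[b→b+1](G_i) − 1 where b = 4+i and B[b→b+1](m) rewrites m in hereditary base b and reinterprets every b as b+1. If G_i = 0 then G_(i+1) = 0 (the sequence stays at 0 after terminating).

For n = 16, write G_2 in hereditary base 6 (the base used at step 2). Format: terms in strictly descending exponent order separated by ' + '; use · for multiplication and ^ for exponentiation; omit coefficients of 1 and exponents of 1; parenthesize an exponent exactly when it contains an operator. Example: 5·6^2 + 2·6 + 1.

G_0=16  [base 4] 4^2  →[4↦5]→  5^2 = 25  −1 ⇒ G_1=24
G_1=24  [base 5] 4·5 + 4  →[5↦6]→  4·6 + 4 = 28  −1 ⇒ G_2=27
G_2=27  [base 6] 4·6 + 3  →[6↦7]→  4·7 + 3 = 31  −1 ⇒ G_3=30

4·6 + 3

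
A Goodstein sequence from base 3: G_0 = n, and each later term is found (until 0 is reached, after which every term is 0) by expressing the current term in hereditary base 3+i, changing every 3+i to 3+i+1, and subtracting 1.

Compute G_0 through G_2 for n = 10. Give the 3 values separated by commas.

G_0=10  [base 3] 3^2 + 1  →[3↦4]→  4^2 + 1 = 17  −1 ⇒ G_1=16
G_1=16  [base 4] 4^2  →[4↦5]→  5^2 = 25  −1 ⇒ G_2=24

10, 16, 24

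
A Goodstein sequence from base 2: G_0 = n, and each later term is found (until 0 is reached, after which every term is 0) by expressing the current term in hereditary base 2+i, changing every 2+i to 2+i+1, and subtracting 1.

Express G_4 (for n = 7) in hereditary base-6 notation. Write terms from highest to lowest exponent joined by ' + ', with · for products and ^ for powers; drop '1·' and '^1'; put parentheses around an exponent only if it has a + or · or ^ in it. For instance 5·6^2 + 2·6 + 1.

base 2: 7 = 2^2 + 2 + 1; at 3: 3^3 + 3 + 1 = 31; next = 30
base 3: 30 = 3^3 + 3; at 4: 4^4 + 4 = 260; next = 259
base 4: 259 = 4^4 + 3; at 5: 5^5 + 3 = 3128; next = 3127
base 5: 3127 = 5^5 + 2; at 6: 6^6 + 2 = 46658; next = 46657
base 6: 46657 = 6^6 + 1; at 7: 7^7 + 1 = 823544; next = 823543

6^6 + 1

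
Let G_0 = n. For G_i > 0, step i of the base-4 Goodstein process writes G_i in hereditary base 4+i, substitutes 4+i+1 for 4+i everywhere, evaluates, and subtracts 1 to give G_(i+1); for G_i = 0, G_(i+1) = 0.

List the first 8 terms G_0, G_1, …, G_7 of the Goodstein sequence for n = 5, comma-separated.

base 4: 5 = 4 + 1; at 5: 5 + 1 = 6; next = 5
base 5: 5 = 5; at 6: 6 = 6; next = 5
base 6: 5 = 5; at 7: 5 = 5; next = 4
base 7: 4 = 4; at 8: 4 = 4; next = 3
base 8: 3 = 3; at 9: 3 = 3; next = 2
base 9: 2 = 2; at 10: 2 = 2; next = 1
base 10: 1 = 1; at 11: 1 = 1; next = 0

5, 5, 5, 4, 3, 2, 1, 0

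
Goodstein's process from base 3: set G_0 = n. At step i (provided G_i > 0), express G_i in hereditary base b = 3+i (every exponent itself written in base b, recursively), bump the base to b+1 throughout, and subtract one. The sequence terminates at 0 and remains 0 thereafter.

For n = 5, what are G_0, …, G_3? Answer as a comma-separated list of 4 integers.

(0) 5|_3 = 3 + 2 ↦ 4 + 2|_4 = 6 ⇒ 5
(1) 5|_4 = 4 + 1 ↦ 5 + 1|_5 = 6 ⇒ 5
(2) 5|_5 = 5 ↦ 6|_6 = 6 ⇒ 5

5, 5, 5, 5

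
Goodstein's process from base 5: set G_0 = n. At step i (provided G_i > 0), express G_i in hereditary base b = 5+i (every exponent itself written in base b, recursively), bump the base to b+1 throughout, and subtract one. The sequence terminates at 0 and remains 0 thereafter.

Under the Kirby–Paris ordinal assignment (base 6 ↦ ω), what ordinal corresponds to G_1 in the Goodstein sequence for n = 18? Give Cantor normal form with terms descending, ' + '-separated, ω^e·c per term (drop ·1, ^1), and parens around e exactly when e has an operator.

ω·3 + 2

i=0: 18 = 3·5 + 3 (b=5); 5→6: 3·6 + 3 = 21; 21−1 = 20
i=1: 20 = 3·6 + 2 (b=6); 6→7: 3·7 + 2 = 23; 23−1 = 22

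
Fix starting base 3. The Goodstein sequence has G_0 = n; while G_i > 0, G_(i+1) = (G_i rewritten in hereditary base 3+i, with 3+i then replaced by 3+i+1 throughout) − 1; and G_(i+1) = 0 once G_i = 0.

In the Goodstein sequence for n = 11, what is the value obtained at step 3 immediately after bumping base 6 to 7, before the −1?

40

base 3: 11 = 3^2 + 2; at 4: 4^2 + 2 = 18; next = 17
base 4: 17 = 4^2 + 1; at 5: 5^2 + 1 = 26; next = 25
base 5: 25 = 5^2; at 6: 6^2 = 36; next = 35
base 6: 35 = 5·6 + 5; at 7: 5·7 + 5 = 40; next = 39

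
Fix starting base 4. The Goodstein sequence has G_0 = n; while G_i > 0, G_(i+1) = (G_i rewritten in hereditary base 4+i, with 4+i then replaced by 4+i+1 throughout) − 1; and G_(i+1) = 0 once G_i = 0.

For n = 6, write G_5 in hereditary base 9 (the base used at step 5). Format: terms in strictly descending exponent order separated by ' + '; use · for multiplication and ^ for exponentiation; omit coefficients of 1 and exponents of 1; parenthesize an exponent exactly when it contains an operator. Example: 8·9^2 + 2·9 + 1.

4

i=0: 6 = 4 + 2 (b=4); 4→5: 5 + 2 = 7; 7−1 = 6
i=1: 6 = 5 + 1 (b=5); 5→6: 6 + 1 = 7; 7−1 = 6
i=2: 6 = 6 (b=6); 6→7: 7 = 7; 7−1 = 6
i=3: 6 = 6 (b=7); 7→8: 6 = 6; 6−1 = 5
i=4: 5 = 5 (b=8); 8→9: 5 = 5; 5−1 = 4
i=5: 4 = 4 (b=9); 9→10: 4 = 4; 4−1 = 3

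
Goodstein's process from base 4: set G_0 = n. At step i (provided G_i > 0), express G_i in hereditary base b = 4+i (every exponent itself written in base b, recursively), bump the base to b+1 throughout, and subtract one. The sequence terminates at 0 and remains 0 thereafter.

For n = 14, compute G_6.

14 —HB4→ 3·4 + 2 —bump→ 3·5 + 2 = 17 —(−1)→ 16
16 —HB5→ 3·5 + 1 —bump→ 3·6 + 1 = 19 —(−1)→ 18
18 —HB6→ 3·6 —bump→ 3·7 = 21 —(−1)→ 20
20 —HB7→ 2·7 + 6 —bump→ 2·8 + 6 = 22 —(−1)→ 21
21 —HB8→ 2·8 + 5 —bump→ 2·9 + 5 = 23 —(−1)→ 22
22 —HB9→ 2·9 + 4 —bump→ 2·10 + 4 = 24 —(−1)→ 23
23 —HB10→ 2·10 + 3 —bump→ 2·11 + 3 = 25 —(−1)→ 24

23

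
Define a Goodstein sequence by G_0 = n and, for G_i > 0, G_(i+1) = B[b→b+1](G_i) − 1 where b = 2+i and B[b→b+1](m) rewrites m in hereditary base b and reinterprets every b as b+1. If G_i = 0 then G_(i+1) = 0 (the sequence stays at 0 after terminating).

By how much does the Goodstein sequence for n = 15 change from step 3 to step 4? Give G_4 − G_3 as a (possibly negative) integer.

[0] 15 ≡ 2^(2 + 1) + 2^2 + 2 + 1 (base 2). Lift 3: 112. −1: 111.
[1] 111 ≡ 3^(3 + 1) + 3^3 + 3 (base 3). Lift 4: 1284. −1: 1283.
[2] 1283 ≡ 4^(4 + 1) + 4^4 + 3 (base 4). Lift 5: 18753. −1: 18752.
[3] 18752 ≡ 5^(5 + 1) + 5^5 + 2 (base 5). Lift 6: 326594. −1: 326593.

307841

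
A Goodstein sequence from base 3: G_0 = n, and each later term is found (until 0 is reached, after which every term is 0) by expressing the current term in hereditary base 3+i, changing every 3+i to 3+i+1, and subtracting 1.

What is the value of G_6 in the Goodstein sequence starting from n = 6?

6

base 3: 6 = 2·3; at 4: 2·4 = 8; next = 7
base 4: 7 = 4 + 3; at 5: 5 + 3 = 8; next = 7
base 5: 7 = 5 + 2; at 6: 6 + 2 = 8; next = 7
base 6: 7 = 6 + 1; at 7: 7 + 1 = 8; next = 7
base 7: 7 = 7; at 8: 8 = 8; next = 7
base 8: 7 = 7; at 9: 7 = 7; next = 6
base 9: 6 = 6; at 10: 6 = 6; next = 5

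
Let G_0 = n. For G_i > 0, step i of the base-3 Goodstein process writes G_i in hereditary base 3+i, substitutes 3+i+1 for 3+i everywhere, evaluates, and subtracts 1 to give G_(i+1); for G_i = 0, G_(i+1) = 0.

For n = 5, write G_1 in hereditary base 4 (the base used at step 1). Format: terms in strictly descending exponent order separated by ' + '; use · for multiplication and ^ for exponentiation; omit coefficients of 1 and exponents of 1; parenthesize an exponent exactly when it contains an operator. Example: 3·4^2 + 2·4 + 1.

i=0: 5 = 3 + 2 (b=3); 3→4: 4 + 2 = 6; 6−1 = 5
i=1: 5 = 4 + 1 (b=4); 4→5: 5 + 1 = 6; 6−1 = 5

4 + 1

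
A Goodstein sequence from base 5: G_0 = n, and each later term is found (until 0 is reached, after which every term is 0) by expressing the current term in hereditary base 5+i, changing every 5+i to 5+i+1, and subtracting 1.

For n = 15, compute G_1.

base 5: 15 = 3·5; at 6: 3·6 = 18; next = 17
base 6: 17 = 2·6 + 5; at 7: 2·7 + 5 = 19; next = 18

17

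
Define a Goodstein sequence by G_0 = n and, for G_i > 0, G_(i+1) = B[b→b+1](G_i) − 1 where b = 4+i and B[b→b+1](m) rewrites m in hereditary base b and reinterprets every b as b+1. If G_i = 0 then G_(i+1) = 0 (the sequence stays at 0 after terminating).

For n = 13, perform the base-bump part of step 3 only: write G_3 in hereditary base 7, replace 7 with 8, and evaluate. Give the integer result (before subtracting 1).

G_0 = 13. HB_4(13) = 3·4 + 1. Bump = 16. G_1 = 15.
G_1 = 15. HB_5(15) = 3·5. Bump = 18. G_2 = 17.
G_2 = 17. HB_6(17) = 2·6 + 5. Bump = 19. G_3 = 18.
G_3 = 18. HB_7(18) = 2·7 + 4. Bump = 20. G_4 = 19.

20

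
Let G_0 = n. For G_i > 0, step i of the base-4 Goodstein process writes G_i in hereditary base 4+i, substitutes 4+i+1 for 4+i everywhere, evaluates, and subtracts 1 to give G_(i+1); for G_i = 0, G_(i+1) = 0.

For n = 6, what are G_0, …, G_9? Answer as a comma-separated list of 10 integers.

6, 6, 6, 6, 5, 4, 3, 2, 1, 0

G_0 = 6. HB_4(6) = 4 + 2. Bump = 7. G_1 = 6.
G_1 = 6. HB_5(6) = 5 + 1. Bump = 7. G_2 = 6.
G_2 = 6. HB_6(6) = 6. Bump = 7. G_3 = 6.
G_3 = 6. HB_7(6) = 6. Bump = 6. G_4 = 5.
G_4 = 5. HB_8(5) = 5. Bump = 5. G_5 = 4.
G_5 = 4. HB_9(4) = 4. Bump = 4. G_6 = 3.
G_6 = 3. HB_10(3) = 3. Bump = 3. G_7 = 2.
G_7 = 2. HB_11(2) = 2. Bump = 2. G_8 = 1.
G_8 = 1. HB_12(1) = 1. Bump = 1. G_9 = 0.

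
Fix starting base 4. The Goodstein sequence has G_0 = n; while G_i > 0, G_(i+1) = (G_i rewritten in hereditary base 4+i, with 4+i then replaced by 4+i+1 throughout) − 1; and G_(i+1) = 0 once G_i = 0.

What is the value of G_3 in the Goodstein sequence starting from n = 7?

7

[0] 7 ≡ 4 + 3 (base 4). Lift 5: 8. −1: 7.
[1] 7 ≡ 5 + 2 (base 5). Lift 6: 8. −1: 7.
[2] 7 ≡ 6 + 1 (base 6). Lift 7: 8. −1: 7.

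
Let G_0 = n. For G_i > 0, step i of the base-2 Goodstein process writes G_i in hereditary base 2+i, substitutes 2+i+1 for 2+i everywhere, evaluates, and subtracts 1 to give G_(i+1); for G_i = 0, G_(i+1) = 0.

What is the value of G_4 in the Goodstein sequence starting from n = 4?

base 2: 4 = 2^2; at 3: 3^3 = 27; next = 26
base 3: 26 = 2·3^2 + 2·3 + 2; at 4: 2·4^2 + 2·4 + 2 = 42; next = 41
base 4: 41 = 2·4^2 + 2·4 + 1; at 5: 2·5^2 + 2·5 + 1 = 61; next = 60
base 5: 60 = 2·5^2 + 2·5; at 6: 2·6^2 + 2·6 = 84; next = 83
base 6: 83 = 2·6^2 + 6 + 5; at 7: 2·7^2 + 7 + 5 = 110; next = 109

83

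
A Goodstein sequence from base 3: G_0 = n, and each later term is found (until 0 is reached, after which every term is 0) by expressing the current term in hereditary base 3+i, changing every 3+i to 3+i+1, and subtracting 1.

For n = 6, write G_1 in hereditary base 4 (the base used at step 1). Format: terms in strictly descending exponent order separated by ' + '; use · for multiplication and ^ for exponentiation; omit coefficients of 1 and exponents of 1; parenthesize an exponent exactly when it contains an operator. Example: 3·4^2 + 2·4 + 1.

4 + 3

base 3: 6 = 2·3; at 4: 2·4 = 8; next = 7
base 4: 7 = 4 + 3; at 5: 5 + 3 = 8; next = 7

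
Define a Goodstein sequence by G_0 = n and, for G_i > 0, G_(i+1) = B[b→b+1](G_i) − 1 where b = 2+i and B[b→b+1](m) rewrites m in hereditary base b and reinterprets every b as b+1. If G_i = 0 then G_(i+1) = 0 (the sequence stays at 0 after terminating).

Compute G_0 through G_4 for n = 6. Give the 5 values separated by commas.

6 —HB2→ 2^2 + 2 —bump→ 3^3 + 3 = 30 —(−1)→ 29
29 —HB3→ 3^3 + 2 —bump→ 4^4 + 2 = 258 —(−1)→ 257
257 —HB4→ 4^4 + 1 —bump→ 5^5 + 1 = 3126 —(−1)→ 3125
3125 —HB5→ 5^5 —bump→ 6^6 = 46656 —(−1)→ 46655

6, 29, 257, 3125, 46655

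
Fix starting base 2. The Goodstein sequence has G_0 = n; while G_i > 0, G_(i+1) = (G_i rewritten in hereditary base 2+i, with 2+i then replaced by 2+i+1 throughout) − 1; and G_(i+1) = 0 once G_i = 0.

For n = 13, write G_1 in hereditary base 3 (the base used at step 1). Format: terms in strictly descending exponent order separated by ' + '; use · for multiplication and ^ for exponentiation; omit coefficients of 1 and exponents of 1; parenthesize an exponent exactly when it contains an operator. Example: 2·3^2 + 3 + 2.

3^(3 + 1) + 3^3

base 2: 13 = 2^(2 + 1) + 2^2 + 1; at 3: 3^(3 + 1) + 3^3 + 1 = 109; next = 108
base 3: 108 = 3^(3 + 1) + 3^3; at 4: 4^(4 + 1) + 4^4 = 1280; next = 1279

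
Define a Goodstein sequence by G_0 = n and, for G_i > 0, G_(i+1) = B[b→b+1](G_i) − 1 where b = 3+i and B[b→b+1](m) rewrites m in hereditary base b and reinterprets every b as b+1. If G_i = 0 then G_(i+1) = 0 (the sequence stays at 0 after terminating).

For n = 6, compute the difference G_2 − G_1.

0

(0) 6|_3 = 2·3 ↦ 2·4|_4 = 8 ⇒ 7
(1) 7|_4 = 4 + 3 ↦ 5 + 3|_5 = 8 ⇒ 7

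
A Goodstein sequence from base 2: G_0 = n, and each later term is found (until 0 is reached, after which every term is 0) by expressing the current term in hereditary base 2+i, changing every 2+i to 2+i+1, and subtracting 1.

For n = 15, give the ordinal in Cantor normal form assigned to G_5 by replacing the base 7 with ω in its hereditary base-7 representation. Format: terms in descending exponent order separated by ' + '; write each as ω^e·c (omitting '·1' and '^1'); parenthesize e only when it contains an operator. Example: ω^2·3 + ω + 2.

ω^(ω + 1) + ω^ω

i=0: 15 = 2^(2 + 1) + 2^2 + 2 + 1 (b=2); 2→3: 3^(3 + 1) + 3^3 + 3 + 1 = 112; 112−1 = 111
i=1: 111 = 3^(3 + 1) + 3^3 + 3 (b=3); 3→4: 4^(4 + 1) + 4^4 + 4 = 1284; 1284−1 = 1283
i=2: 1283 = 4^(4 + 1) + 4^4 + 3 (b=4); 4→5: 5^(5 + 1) + 5^5 + 3 = 18753; 18753−1 = 18752
i=3: 18752 = 5^(5 + 1) + 5^5 + 2 (b=5); 5→6: 6^(6 + 1) + 6^6 + 2 = 326594; 326594−1 = 326593
i=4: 326593 = 6^(6 + 1) + 6^6 + 1 (b=6); 6→7: 7^(7 + 1) + 7^7 + 1 = 6588345; 6588345−1 = 6588344
i=5: 6588344 = 7^(7 + 1) + 7^7 (b=7); 7→8: 8^(8 + 1) + 8^8 = 150994944; 150994944−1 = 150994943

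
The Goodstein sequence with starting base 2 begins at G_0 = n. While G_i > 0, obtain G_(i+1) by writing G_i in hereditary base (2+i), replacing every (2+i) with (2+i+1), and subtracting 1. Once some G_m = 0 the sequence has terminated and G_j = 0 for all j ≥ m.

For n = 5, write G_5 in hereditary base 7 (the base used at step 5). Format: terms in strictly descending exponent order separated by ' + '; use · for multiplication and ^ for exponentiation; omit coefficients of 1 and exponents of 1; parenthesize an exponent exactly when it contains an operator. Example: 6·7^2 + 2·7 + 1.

(0) 5|_2 = 2^2 + 1 ↦ 3^3 + 1|_3 = 28 ⇒ 27
(1) 27|_3 = 3^3 ↦ 4^4|_4 = 256 ⇒ 255
(2) 255|_4 = 3·4^3 + 3·4^2 + 3·4 + 3 ↦ 3·5^3 + 3·5^2 + 3·5 + 3|_5 = 468 ⇒ 467
(3) 467|_5 = 3·5^3 + 3·5^2 + 3·5 + 2 ↦ 3·6^3 + 3·6^2 + 3·6 + 2|_6 = 776 ⇒ 775
(4) 775|_6 = 3·6^3 + 3·6^2 + 3·6 + 1 ↦ 3·7^3 + 3·7^2 + 3·7 + 1|_7 = 1198 ⇒ 1197
(5) 1197|_7 = 3·7^3 + 3·7^2 + 3·7 ↦ 3·8^3 + 3·8^2 + 3·8|_8 = 1752 ⇒ 1751

3·7^3 + 3·7^2 + 3·7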